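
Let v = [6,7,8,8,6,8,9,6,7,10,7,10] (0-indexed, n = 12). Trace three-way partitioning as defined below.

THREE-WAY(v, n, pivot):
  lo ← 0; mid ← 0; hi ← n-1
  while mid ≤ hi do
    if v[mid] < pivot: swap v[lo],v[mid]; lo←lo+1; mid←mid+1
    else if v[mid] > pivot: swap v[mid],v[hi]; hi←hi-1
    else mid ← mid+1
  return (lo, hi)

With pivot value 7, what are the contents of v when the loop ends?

pivot = 7; lo=0, mid=0, hi=11
v[mid]=6<7: swap v[0],v[0]; lo=1,mid=1 → [6,7,8,8,6,8,9,6,7,10,7,10]
v[mid]=7=7: mid=2
v[mid]=8>7: swap v[2],v[11]; hi=10 → [6,7,10,8,6,8,9,6,7,10,7,8]
v[mid]=10>7: swap v[2],v[10]; hi=9 → [6,7,7,8,6,8,9,6,7,10,10,8]
v[mid]=7=7: mid=3
v[mid]=8>7: swap v[3],v[9]; hi=8 → [6,7,7,10,6,8,9,6,7,8,10,8]
v[mid]=10>7: swap v[3],v[8]; hi=7 → [6,7,7,7,6,8,9,6,10,8,10,8]
v[mid]=7=7: mid=4
v[mid]=6<7: swap v[1],v[4]; lo=2,mid=5 → [6,6,7,7,7,8,9,6,10,8,10,8]
v[mid]=8>7: swap v[5],v[7]; hi=6 → [6,6,7,7,7,6,9,8,10,8,10,8]
v[mid]=6<7: swap v[2],v[5]; lo=3,mid=6 → [6,6,6,7,7,7,9,8,10,8,10,8]
v[mid]=9>7: swap v[6],v[6]; hi=5 → [6,6,6,7,7,7,9,8,10,8,10,8]
end: lo=3, hi=5; v = [6,6,6,7,7,7,9,8,10,8,10,8]

[6,6,6,7,7,7,9,8,10,8,10,8]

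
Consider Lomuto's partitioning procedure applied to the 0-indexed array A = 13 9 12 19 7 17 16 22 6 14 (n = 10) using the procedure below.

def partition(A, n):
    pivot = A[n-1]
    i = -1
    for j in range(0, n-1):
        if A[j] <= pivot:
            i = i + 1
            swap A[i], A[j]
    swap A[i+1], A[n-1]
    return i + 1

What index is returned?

5

pivot = A[9] = 14; i = -1
j=0: A[0]=13 ≤ 14 → i=0, swap A[0],A[0] (no change) → 13 9 12 19 7 17 16 22 6 14
j=1: A[1]=9 ≤ 14 → i=1, swap A[1],A[1] (no change) → 13 9 12 19 7 17 16 22 6 14
j=2: A[2]=12 ≤ 14 → i=2, swap A[2],A[2] (no change) → 13 9 12 19 7 17 16 22 6 14
j=3: A[3]=19 > 14 → no swap
j=4: A[4]=7 ≤ 14 → i=3, swap A[3],A[4] → 13 9 12 7 19 17 16 22 6 14
j=5: A[5]=17 > 14 → no swap
j=6: A[6]=16 > 14 → no swap
j=7: A[7]=22 > 14 → no swap
j=8: A[8]=6 ≤ 14 → i=4, swap A[4],A[8] → 13 9 12 7 6 17 16 22 19 14
final swap A[5],A[9] → 13 9 12 7 6 14 16 22 19 17; return 5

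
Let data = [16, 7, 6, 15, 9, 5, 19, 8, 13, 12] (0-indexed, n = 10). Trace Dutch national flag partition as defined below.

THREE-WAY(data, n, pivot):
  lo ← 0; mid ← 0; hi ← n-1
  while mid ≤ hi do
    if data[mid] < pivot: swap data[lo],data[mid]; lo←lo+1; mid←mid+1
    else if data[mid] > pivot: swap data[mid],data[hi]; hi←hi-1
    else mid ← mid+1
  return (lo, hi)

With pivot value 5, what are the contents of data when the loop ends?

lo=0 mid=0 hi=9
16>5: swap(0,9), hi=8 ⇒ [12, 7, 6, 15, 9, 5, 19, 8, 13, 16]
12>5: swap(0,8), hi=7 ⇒ [13, 7, 6, 15, 9, 5, 19, 8, 12, 16]
13>5: swap(0,7), hi=6 ⇒ [8, 7, 6, 15, 9, 5, 19, 13, 12, 16]
8>5: swap(0,6), hi=5 ⇒ [19, 7, 6, 15, 9, 5, 8, 13, 12, 16]
19>5: swap(0,5), hi=4 ⇒ [5, 7, 6, 15, 9, 19, 8, 13, 12, 16]
5=5: mid=1
7>5: swap(1,4), hi=3 ⇒ [5, 9, 6, 15, 7, 19, 8, 13, 12, 16]
9>5: swap(1,3), hi=2 ⇒ [5, 15, 6, 9, 7, 19, 8, 13, 12, 16]
15>5: swap(1,2), hi=1 ⇒ [5, 6, 15, 9, 7, 19, 8, 13, 12, 16]
6>5: swap(1,1), hi=0 ⇒ [5, 6, 15, 9, 7, 19, 8, 13, 12, 16]
done. lo=0 hi=0; data=[5, 6, 15, 9, 7, 19, 8, 13, 12, 16]

[5, 6, 15, 9, 7, 19, 8, 13, 12, 16]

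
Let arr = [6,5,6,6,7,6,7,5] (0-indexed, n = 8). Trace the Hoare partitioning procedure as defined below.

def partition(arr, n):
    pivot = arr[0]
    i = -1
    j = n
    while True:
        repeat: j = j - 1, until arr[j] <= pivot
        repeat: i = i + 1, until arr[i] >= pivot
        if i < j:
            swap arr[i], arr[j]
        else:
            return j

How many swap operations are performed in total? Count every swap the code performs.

pivot=6
j stops at 7 (5), i stops at 0 (6); swap ⇒ [5,5,6,6,7,6,7,6]
j stops at 5 (6), i stops at 2 (6); swap ⇒ [5,5,6,6,7,6,7,6]
j stops at 3, i stops at 3; i≥j ⇒ return 3. arr=[5,5,6,6,7,6,7,6]

2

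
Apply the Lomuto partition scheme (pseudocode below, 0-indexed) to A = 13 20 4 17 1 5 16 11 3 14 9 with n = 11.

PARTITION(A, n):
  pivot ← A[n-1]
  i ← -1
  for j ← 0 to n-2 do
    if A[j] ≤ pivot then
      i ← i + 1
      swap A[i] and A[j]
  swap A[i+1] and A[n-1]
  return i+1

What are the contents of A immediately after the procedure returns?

4 1 5 3 9 13 16 11 17 14 20

pivot = A[10] = 9; i = -1
j=0: A[0]=13 > 9 → no swap
j=1: A[1]=20 > 9 → no swap
j=2: A[2]=4 ≤ 9 → i=0, swap A[0],A[2] → 4 20 13 17 1 5 16 11 3 14 9
j=3: A[3]=17 > 9 → no swap
j=4: A[4]=1 ≤ 9 → i=1, swap A[1],A[4] → 4 1 13 17 20 5 16 11 3 14 9
j=5: A[5]=5 ≤ 9 → i=2, swap A[2],A[5] → 4 1 5 17 20 13 16 11 3 14 9
j=6: A[6]=16 > 9 → no swap
j=7: A[7]=11 > 9 → no swap
j=8: A[8]=3 ≤ 9 → i=3, swap A[3],A[8] → 4 1 5 3 20 13 16 11 17 14 9
j=9: A[9]=14 > 9 → no swap
final swap A[4],A[10] → 4 1 5 3 9 13 16 11 17 14 20; return 4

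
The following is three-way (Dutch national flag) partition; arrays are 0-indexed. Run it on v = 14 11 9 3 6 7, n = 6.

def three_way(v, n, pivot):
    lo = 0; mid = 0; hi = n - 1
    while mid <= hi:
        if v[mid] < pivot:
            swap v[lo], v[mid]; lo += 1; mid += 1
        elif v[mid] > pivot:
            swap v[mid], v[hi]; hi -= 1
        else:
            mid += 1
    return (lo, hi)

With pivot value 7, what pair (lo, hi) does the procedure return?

(2, 2)

lo=0 mid=0 hi=5
14>7: swap(0,5), hi=4 ⇒ 7 11 9 3 6 14
7=7: mid=1
11>7: swap(1,4), hi=3 ⇒ 7 6 9 3 11 14
6<7: swap(0,1), lo=1 mid=2 ⇒ 6 7 9 3 11 14
9>7: swap(2,3), hi=2 ⇒ 6 7 3 9 11 14
3<7: swap(1,2), lo=2 mid=3 ⇒ 6 3 7 9 11 14
done. lo=2 hi=2; v=6 3 7 9 11 14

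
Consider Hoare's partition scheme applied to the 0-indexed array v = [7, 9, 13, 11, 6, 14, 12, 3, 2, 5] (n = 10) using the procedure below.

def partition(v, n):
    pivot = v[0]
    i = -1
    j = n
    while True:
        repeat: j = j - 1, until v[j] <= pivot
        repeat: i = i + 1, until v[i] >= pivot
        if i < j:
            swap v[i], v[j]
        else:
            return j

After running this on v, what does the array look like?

[5, 2, 3, 6, 11, 14, 12, 13, 9, 7]

pivot = v[0] = 7; i = -1, j = 10
j→9 (v[9]=5≤7), i→0 (v[0]=7≥7); i<j, swap → [5, 9, 13, 11, 6, 14, 12, 3, 2, 7]
j→8 (v[8]=2≤7), i→1 (v[1]=9≥7); i<j, swap → [5, 2, 13, 11, 6, 14, 12, 3, 9, 7]
j→7 (v[7]=3≤7), i→2 (v[2]=13≥7); i<j, swap → [5, 2, 3, 11, 6, 14, 12, 13, 9, 7]
j→4 (v[4]=6≤7), i→3 (v[3]=11≥7); i<j, swap → [5, 2, 3, 6, 11, 14, 12, 13, 9, 7]
j→3, i→4; i≥j, return j=3. v = [5, 2, 3, 6, 11, 14, 12, 13, 9, 7]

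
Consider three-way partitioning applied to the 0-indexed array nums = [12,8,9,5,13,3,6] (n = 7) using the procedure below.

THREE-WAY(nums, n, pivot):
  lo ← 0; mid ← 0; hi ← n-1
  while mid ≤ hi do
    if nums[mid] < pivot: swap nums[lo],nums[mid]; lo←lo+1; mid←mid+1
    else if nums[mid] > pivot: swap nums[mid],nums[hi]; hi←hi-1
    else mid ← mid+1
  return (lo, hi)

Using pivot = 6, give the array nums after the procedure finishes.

lo=0 mid=0 hi=6
12>6: swap(0,6), hi=5 ⇒ [6,8,9,5,13,3,12]
6=6: mid=1
8>6: swap(1,5), hi=4 ⇒ [6,3,9,5,13,8,12]
3<6: swap(0,1), lo=1 mid=2 ⇒ [3,6,9,5,13,8,12]
9>6: swap(2,4), hi=3 ⇒ [3,6,13,5,9,8,12]
13>6: swap(2,3), hi=2 ⇒ [3,6,5,13,9,8,12]
5<6: swap(1,2), lo=2 mid=3 ⇒ [3,5,6,13,9,8,12]
done. lo=2 hi=2; nums=[3,5,6,13,9,8,12]

[3,5,6,13,9,8,12]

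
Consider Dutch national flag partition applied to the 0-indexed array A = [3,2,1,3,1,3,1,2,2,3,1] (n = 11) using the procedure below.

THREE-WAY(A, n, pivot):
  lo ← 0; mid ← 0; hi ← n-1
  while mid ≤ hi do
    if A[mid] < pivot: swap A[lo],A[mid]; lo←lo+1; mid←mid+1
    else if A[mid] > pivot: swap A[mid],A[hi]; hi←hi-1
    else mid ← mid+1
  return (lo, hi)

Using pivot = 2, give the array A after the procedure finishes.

pivot = 2; lo=0, mid=0, hi=10
A[mid]=3>2: swap A[0],A[10]; hi=9 → [1,2,1,3,1,3,1,2,2,3,3]
A[mid]=1<2: swap A[0],A[0]; lo=1,mid=1 → [1,2,1,3,1,3,1,2,2,3,3]
A[mid]=2=2: mid=2
A[mid]=1<2: swap A[1],A[2]; lo=2,mid=3 → [1,1,2,3,1,3,1,2,2,3,3]
A[mid]=3>2: swap A[3],A[9]; hi=8 → [1,1,2,3,1,3,1,2,2,3,3]
A[mid]=3>2: swap A[3],A[8]; hi=7 → [1,1,2,2,1,3,1,2,3,3,3]
A[mid]=2=2: mid=4
A[mid]=1<2: swap A[2],A[4]; lo=3,mid=5 → [1,1,1,2,2,3,1,2,3,3,3]
A[mid]=3>2: swap A[5],A[7]; hi=6 → [1,1,1,2,2,2,1,3,3,3,3]
A[mid]=2=2: mid=6
A[mid]=1<2: swap A[3],A[6]; lo=4,mid=7 → [1,1,1,1,2,2,2,3,3,3,3]
end: lo=4, hi=6; A = [1,1,1,1,2,2,2,3,3,3,3]

[1,1,1,1,2,2,2,3,3,3,3]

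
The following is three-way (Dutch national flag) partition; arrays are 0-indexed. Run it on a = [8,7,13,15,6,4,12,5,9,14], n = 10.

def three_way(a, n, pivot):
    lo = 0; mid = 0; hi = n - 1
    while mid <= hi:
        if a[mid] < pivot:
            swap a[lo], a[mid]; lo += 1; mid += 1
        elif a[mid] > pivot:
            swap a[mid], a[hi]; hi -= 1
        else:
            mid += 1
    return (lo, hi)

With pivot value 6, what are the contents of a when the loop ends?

[5,4,6,15,13,12,7,9,14,8]

pivot = 6; lo=0, mid=0, hi=9
a[mid]=8>6: swap a[0],a[9]; hi=8 → [14,7,13,15,6,4,12,5,9,8]
a[mid]=14>6: swap a[0],a[8]; hi=7 → [9,7,13,15,6,4,12,5,14,8]
a[mid]=9>6: swap a[0],a[7]; hi=6 → [5,7,13,15,6,4,12,9,14,8]
a[mid]=5<6: swap a[0],a[0]; lo=1,mid=1 → [5,7,13,15,6,4,12,9,14,8]
a[mid]=7>6: swap a[1],a[6]; hi=5 → [5,12,13,15,6,4,7,9,14,8]
a[mid]=12>6: swap a[1],a[5]; hi=4 → [5,4,13,15,6,12,7,9,14,8]
a[mid]=4<6: swap a[1],a[1]; lo=2,mid=2 → [5,4,13,15,6,12,7,9,14,8]
a[mid]=13>6: swap a[2],a[4]; hi=3 → [5,4,6,15,13,12,7,9,14,8]
a[mid]=6=6: mid=3
a[mid]=15>6: swap a[3],a[3]; hi=2 → [5,4,6,15,13,12,7,9,14,8]
end: lo=2, hi=2; a = [5,4,6,15,13,12,7,9,14,8]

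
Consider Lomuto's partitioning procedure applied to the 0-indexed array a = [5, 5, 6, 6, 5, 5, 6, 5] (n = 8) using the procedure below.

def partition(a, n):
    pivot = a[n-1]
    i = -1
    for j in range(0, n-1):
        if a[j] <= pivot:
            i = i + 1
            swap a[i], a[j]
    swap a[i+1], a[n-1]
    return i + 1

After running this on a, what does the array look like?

[5, 5, 5, 5, 5, 6, 6, 6]

pivot=5, i=-1
j=0: 5≤5, i=0, swap(0,0) ⇒ [5, 5, 6, 6, 5, 5, 6, 5]
j=1: 5≤5, i=1, swap(1,1) ⇒ [5, 5, 6, 6, 5, 5, 6, 5]
j=2: 6>5, skip
j=3: 6>5, skip
j=4: 5≤5, i=2, swap(2,4) ⇒ [5, 5, 5, 6, 6, 5, 6, 5]
j=5: 5≤5, i=3, swap(3,5) ⇒ [5, 5, 5, 5, 6, 6, 6, 5]
j=6: 6>5, skip
swap(4,7) ⇒ [5, 5, 5, 5, 5, 6, 6, 6]; return 4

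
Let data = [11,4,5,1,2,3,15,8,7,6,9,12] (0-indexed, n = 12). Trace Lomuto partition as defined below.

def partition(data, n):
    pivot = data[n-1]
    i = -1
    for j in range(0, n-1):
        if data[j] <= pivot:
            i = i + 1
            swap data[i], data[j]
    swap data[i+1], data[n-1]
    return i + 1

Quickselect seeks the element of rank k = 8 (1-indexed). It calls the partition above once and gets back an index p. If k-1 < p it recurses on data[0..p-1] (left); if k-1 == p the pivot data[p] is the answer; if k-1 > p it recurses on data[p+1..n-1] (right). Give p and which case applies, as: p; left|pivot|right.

10; left

pivot=12, i=-1
j=0: 11≤12, i=0, swap(0,0) ⇒ [11,4,5,1,2,3,15,8,7,6,9,12]
j=1: 4≤12, i=1, swap(1,1) ⇒ [11,4,5,1,2,3,15,8,7,6,9,12]
j=2: 5≤12, i=2, swap(2,2) ⇒ [11,4,5,1,2,3,15,8,7,6,9,12]
j=3: 1≤12, i=3, swap(3,3) ⇒ [11,4,5,1,2,3,15,8,7,6,9,12]
j=4: 2≤12, i=4, swap(4,4) ⇒ [11,4,5,1,2,3,15,8,7,6,9,12]
j=5: 3≤12, i=5, swap(5,5) ⇒ [11,4,5,1,2,3,15,8,7,6,9,12]
j=6: 15>12, skip
j=7: 8≤12, i=6, swap(6,7) ⇒ [11,4,5,1,2,3,8,15,7,6,9,12]
j=8: 7≤12, i=7, swap(7,8) ⇒ [11,4,5,1,2,3,8,7,15,6,9,12]
j=9: 6≤12, i=8, swap(8,9) ⇒ [11,4,5,1,2,3,8,7,6,15,9,12]
j=10: 9≤12, i=9, swap(9,10) ⇒ [11,4,5,1,2,3,8,7,6,9,15,12]
swap(10,11) ⇒ [11,4,5,1,2,3,8,7,6,9,12,15]; return 10
p = 10; k-1 = 7 < 10 ⇒ left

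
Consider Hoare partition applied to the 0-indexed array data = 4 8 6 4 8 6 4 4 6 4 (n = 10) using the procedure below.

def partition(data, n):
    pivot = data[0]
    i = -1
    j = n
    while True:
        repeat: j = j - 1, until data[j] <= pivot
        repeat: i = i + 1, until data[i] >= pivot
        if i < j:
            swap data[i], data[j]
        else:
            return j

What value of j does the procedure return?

3

pivot = data[0] = 4; i = -1, j = 10
j→9 (data[9]=4≤4), i→0 (data[0]=4≥4); i<j, swap → 4 8 6 4 8 6 4 4 6 4
j→7 (data[7]=4≤4), i→1 (data[1]=8≥4); i<j, swap → 4 4 6 4 8 6 4 8 6 4
j→6 (data[6]=4≤4), i→2 (data[2]=6≥4); i<j, swap → 4 4 4 4 8 6 6 8 6 4
j→3, i→3; i≥j, return j=3. data = 4 4 4 4 8 6 6 8 6 4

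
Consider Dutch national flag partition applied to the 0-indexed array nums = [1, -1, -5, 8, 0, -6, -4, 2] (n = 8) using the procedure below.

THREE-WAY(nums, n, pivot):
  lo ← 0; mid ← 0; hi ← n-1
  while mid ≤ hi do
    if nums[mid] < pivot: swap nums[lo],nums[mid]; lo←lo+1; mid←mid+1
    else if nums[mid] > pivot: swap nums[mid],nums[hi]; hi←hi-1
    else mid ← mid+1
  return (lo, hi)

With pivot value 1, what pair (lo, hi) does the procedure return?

lo=0 mid=0 hi=7
1=1: mid=1
-1<1: swap(0,1), lo=1 mid=2 ⇒ [-1, 1, -5, 8, 0, -6, -4, 2]
-5<1: swap(1,2), lo=2 mid=3 ⇒ [-1, -5, 1, 8, 0, -6, -4, 2]
8>1: swap(3,7), hi=6 ⇒ [-1, -5, 1, 2, 0, -6, -4, 8]
2>1: swap(3,6), hi=5 ⇒ [-1, -5, 1, -4, 0, -6, 2, 8]
-4<1: swap(2,3), lo=3 mid=4 ⇒ [-1, -5, -4, 1, 0, -6, 2, 8]
0<1: swap(3,4), lo=4 mid=5 ⇒ [-1, -5, -4, 0, 1, -6, 2, 8]
-6<1: swap(4,5), lo=5 mid=6 ⇒ [-1, -5, -4, 0, -6, 1, 2, 8]
done. lo=5 hi=5; nums=[-1, -5, -4, 0, -6, 1, 2, 8]

(5, 5)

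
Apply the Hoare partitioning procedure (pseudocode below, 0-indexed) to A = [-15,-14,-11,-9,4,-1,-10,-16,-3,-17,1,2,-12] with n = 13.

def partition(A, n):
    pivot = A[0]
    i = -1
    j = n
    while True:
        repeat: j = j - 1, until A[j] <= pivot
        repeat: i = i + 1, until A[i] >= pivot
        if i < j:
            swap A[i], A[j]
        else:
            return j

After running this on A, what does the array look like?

[-17,-16,-11,-9,4,-1,-10,-14,-3,-15,1,2,-12]

pivot=-15
j stops at 9 (-17), i stops at 0 (-15); swap ⇒ [-17,-14,-11,-9,4,-1,-10,-16,-3,-15,1,2,-12]
j stops at 7 (-16), i stops at 1 (-14); swap ⇒ [-17,-16,-11,-9,4,-1,-10,-14,-3,-15,1,2,-12]
j stops at 1, i stops at 2; i≥j ⇒ return 1. A=[-17,-16,-11,-9,4,-1,-10,-14,-3,-15,1,2,-12]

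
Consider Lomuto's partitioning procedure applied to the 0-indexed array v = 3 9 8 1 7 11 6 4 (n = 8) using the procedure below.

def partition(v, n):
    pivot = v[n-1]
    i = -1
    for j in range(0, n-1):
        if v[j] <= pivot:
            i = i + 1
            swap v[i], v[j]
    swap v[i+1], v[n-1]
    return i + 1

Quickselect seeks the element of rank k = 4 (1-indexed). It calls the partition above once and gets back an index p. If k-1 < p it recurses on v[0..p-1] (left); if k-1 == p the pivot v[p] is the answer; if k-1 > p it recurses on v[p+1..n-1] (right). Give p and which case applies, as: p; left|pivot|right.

pivot = v[7] = 4; i = -1
j=0: v[0]=3 ≤ 4 → i=0, swap v[0],v[0] (no change) → 3 9 8 1 7 11 6 4
j=1: v[1]=9 > 4 → no swap
j=2: v[2]=8 > 4 → no swap
j=3: v[3]=1 ≤ 4 → i=1, swap v[1],v[3] → 3 1 8 9 7 11 6 4
j=4: v[4]=7 > 4 → no swap
j=5: v[5]=11 > 4 → no swap
j=6: v[6]=6 > 4 → no swap
final swap v[2],v[7] → 3 1 4 9 7 11 6 8; return 2
p = 2; k-1 = 3 > 2 ⇒ right

2; right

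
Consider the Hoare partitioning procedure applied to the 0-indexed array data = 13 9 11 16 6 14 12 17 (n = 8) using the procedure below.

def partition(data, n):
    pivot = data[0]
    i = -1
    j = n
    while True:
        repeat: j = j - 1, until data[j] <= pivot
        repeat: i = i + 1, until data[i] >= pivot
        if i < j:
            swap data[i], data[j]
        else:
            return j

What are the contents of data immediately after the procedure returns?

12 9 11 6 16 14 13 17

pivot = data[0] = 13; i = -1, j = 8
j→6 (data[6]=12≤13), i→0 (data[0]=13≥13); i<j, swap → 12 9 11 16 6 14 13 17
j→4 (data[4]=6≤13), i→3 (data[3]=16≥13); i<j, swap → 12 9 11 6 16 14 13 17
j→3, i→4; i≥j, return j=3. data = 12 9 11 6 16 14 13 17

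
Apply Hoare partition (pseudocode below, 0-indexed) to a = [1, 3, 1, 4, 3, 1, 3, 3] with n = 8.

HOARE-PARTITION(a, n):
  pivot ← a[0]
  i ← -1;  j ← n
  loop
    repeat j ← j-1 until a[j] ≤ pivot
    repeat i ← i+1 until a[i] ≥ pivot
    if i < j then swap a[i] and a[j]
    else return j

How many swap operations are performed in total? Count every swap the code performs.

pivot=1
j stops at 5 (1), i stops at 0 (1); swap ⇒ [1, 3, 1, 4, 3, 1, 3, 3]
j stops at 2 (1), i stops at 1 (3); swap ⇒ [1, 1, 3, 4, 3, 1, 3, 3]
j stops at 1, i stops at 2; i≥j ⇒ return 1. a=[1, 1, 3, 4, 3, 1, 3, 3]

2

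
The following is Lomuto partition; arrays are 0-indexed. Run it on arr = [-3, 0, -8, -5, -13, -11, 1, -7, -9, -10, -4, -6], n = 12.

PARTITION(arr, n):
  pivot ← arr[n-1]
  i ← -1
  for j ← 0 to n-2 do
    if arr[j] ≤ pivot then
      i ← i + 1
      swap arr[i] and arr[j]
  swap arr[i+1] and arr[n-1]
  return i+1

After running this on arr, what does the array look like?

[-8, -13, -11, -7, -9, -10, -6, -5, 0, -3, -4, 1]

pivot=-6, i=-1
j=0: -3>-6, skip
j=1: 0>-6, skip
j=2: -8≤-6, i=0, swap(0,2) ⇒ [-8, 0, -3, -5, -13, -11, 1, -7, -9, -10, -4, -6]
j=3: -5>-6, skip
j=4: -13≤-6, i=1, swap(1,4) ⇒ [-8, -13, -3, -5, 0, -11, 1, -7, -9, -10, -4, -6]
j=5: -11≤-6, i=2, swap(2,5) ⇒ [-8, -13, -11, -5, 0, -3, 1, -7, -9, -10, -4, -6]
j=6: 1>-6, skip
j=7: -7≤-6, i=3, swap(3,7) ⇒ [-8, -13, -11, -7, 0, -3, 1, -5, -9, -10, -4, -6]
j=8: -9≤-6, i=4, swap(4,8) ⇒ [-8, -13, -11, -7, -9, -3, 1, -5, 0, -10, -4, -6]
j=9: -10≤-6, i=5, swap(5,9) ⇒ [-8, -13, -11, -7, -9, -10, 1, -5, 0, -3, -4, -6]
j=10: -4>-6, skip
swap(6,11) ⇒ [-8, -13, -11, -7, -9, -10, -6, -5, 0, -3, -4, 1]; return 6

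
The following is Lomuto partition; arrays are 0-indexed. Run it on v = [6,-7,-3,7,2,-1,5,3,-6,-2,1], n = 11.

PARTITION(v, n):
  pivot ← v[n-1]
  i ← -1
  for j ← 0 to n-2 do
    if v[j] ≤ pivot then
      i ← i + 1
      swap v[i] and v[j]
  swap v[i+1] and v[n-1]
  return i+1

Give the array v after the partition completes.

pivot = v[10] = 1; i = -1
j=0: v[0]=6 > 1 → no swap
j=1: v[1]=-7 ≤ 1 → i=0, swap v[0],v[1] → [-7,6,-3,7,2,-1,5,3,-6,-2,1]
j=2: v[2]=-3 ≤ 1 → i=1, swap v[1],v[2] → [-7,-3,6,7,2,-1,5,3,-6,-2,1]
j=3: v[3]=7 > 1 → no swap
j=4: v[4]=2 > 1 → no swap
j=5: v[5]=-1 ≤ 1 → i=2, swap v[2],v[5] → [-7,-3,-1,7,2,6,5,3,-6,-2,1]
j=6: v[6]=5 > 1 → no swap
j=7: v[7]=3 > 1 → no swap
j=8: v[8]=-6 ≤ 1 → i=3, swap v[3],v[8] → [-7,-3,-1,-6,2,6,5,3,7,-2,1]
j=9: v[9]=-2 ≤ 1 → i=4, swap v[4],v[9] → [-7,-3,-1,-6,-2,6,5,3,7,2,1]
final swap v[5],v[10] → [-7,-3,-1,-6,-2,1,5,3,7,2,6]; return 5

[-7,-3,-1,-6,-2,1,5,3,7,2,6]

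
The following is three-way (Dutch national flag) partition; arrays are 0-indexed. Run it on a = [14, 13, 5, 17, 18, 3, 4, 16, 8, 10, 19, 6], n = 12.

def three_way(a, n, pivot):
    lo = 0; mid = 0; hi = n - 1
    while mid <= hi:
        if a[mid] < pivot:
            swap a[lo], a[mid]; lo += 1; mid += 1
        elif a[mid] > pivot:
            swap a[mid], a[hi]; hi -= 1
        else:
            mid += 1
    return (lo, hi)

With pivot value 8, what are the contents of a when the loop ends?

[6, 5, 4, 3, 8, 18, 16, 17, 10, 19, 13, 14]

lo=0 mid=0 hi=11
14>8: swap(0,11), hi=10 ⇒ [6, 13, 5, 17, 18, 3, 4, 16, 8, 10, 19, 14]
6<8: swap(0,0), lo=1 mid=1 ⇒ [6, 13, 5, 17, 18, 3, 4, 16, 8, 10, 19, 14]
13>8: swap(1,10), hi=9 ⇒ [6, 19, 5, 17, 18, 3, 4, 16, 8, 10, 13, 14]
19>8: swap(1,9), hi=8 ⇒ [6, 10, 5, 17, 18, 3, 4, 16, 8, 19, 13, 14]
10>8: swap(1,8), hi=7 ⇒ [6, 8, 5, 17, 18, 3, 4, 16, 10, 19, 13, 14]
8=8: mid=2
5<8: swap(1,2), lo=2 mid=3 ⇒ [6, 5, 8, 17, 18, 3, 4, 16, 10, 19, 13, 14]
17>8: swap(3,7), hi=6 ⇒ [6, 5, 8, 16, 18, 3, 4, 17, 10, 19, 13, 14]
16>8: swap(3,6), hi=5 ⇒ [6, 5, 8, 4, 18, 3, 16, 17, 10, 19, 13, 14]
4<8: swap(2,3), lo=3 mid=4 ⇒ [6, 5, 4, 8, 18, 3, 16, 17, 10, 19, 13, 14]
18>8: swap(4,5), hi=4 ⇒ [6, 5, 4, 8, 3, 18, 16, 17, 10, 19, 13, 14]
3<8: swap(3,4), lo=4 mid=5 ⇒ [6, 5, 4, 3, 8, 18, 16, 17, 10, 19, 13, 14]
done. lo=4 hi=4; a=[6, 5, 4, 3, 8, 18, 16, 17, 10, 19, 13, 14]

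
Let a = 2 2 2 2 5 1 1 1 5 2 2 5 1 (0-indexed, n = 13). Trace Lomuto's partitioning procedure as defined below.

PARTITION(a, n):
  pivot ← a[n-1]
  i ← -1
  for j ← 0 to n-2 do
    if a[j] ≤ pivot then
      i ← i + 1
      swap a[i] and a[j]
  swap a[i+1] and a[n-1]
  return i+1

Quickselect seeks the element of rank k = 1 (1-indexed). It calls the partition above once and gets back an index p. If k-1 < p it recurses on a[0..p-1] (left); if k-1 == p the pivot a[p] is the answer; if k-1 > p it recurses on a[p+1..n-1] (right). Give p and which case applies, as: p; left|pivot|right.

pivot=1, i=-1
j=0: 2>1, skip
j=1: 2>1, skip
j=2: 2>1, skip
j=3: 2>1, skip
j=4: 5>1, skip
j=5: 1≤1, i=0, swap(0,5) ⇒ 1 2 2 2 5 2 1 1 5 2 2 5 1
j=6: 1≤1, i=1, swap(1,6) ⇒ 1 1 2 2 5 2 2 1 5 2 2 5 1
j=7: 1≤1, i=2, swap(2,7) ⇒ 1 1 1 2 5 2 2 2 5 2 2 5 1
j=8: 5>1, skip
j=9: 2>1, skip
j=10: 2>1, skip
j=11: 5>1, skip
swap(3,12) ⇒ 1 1 1 1 5 2 2 2 5 2 2 5 2; return 3
p = 3; k-1 = 0 < 3 ⇒ left

3; left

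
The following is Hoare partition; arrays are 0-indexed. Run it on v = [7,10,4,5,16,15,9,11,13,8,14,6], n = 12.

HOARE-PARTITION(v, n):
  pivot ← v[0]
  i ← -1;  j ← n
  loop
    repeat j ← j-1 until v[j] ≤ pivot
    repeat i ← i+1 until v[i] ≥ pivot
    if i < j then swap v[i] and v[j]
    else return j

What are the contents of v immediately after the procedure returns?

[6,5,4,10,16,15,9,11,13,8,14,7]

pivot=7
j stops at 11 (6), i stops at 0 (7); swap ⇒ [6,10,4,5,16,15,9,11,13,8,14,7]
j stops at 3 (5), i stops at 1 (10); swap ⇒ [6,5,4,10,16,15,9,11,13,8,14,7]
j stops at 2, i stops at 3; i≥j ⇒ return 2. v=[6,5,4,10,16,15,9,11,13,8,14,7]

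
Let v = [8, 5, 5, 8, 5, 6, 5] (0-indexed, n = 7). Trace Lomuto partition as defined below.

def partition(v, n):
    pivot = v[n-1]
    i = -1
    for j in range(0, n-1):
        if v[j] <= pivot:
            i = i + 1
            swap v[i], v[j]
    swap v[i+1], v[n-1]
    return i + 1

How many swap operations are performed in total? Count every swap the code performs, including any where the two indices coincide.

pivot=5, i=-1
j=0: 8>5, skip
j=1: 5≤5, i=0, swap(0,1) ⇒ [5, 8, 5, 8, 5, 6, 5]
j=2: 5≤5, i=1, swap(1,2) ⇒ [5, 5, 8, 8, 5, 6, 5]
j=3: 8>5, skip
j=4: 5≤5, i=2, swap(2,4) ⇒ [5, 5, 5, 8, 8, 6, 5]
j=5: 6>5, skip
swap(3,6) ⇒ [5, 5, 5, 5, 8, 6, 8]; return 3

4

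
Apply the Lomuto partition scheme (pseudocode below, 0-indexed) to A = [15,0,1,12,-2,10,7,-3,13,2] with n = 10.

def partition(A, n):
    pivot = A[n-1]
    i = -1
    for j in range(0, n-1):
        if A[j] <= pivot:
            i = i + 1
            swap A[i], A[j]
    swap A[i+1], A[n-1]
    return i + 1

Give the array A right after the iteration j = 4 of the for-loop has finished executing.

[0,1,-2,12,15,10,7,-3,13,2]

pivot=2, i=-1
j=0: 15>2, skip
j=1: 0≤2, i=0, swap(0,1) ⇒ [0,15,1,12,-2,10,7,-3,13,2]
j=2: 1≤2, i=1, swap(1,2) ⇒ [0,1,15,12,-2,10,7,-3,13,2]
j=3: 12>2, skip
j=4: -2≤2, i=2, swap(2,4) ⇒ [0,1,-2,12,15,10,7,-3,13,2]
(after j=4) A = [0,1,-2,12,15,10,7,-3,13,2]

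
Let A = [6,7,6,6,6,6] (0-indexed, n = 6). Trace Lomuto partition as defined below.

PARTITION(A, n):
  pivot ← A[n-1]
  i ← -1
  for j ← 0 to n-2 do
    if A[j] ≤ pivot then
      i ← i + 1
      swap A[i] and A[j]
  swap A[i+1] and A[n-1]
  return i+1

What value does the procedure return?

4

pivot=6, i=-1
j=0: 6≤6, i=0, swap(0,0) ⇒ [6,7,6,6,6,6]
j=1: 7>6, skip
j=2: 6≤6, i=1, swap(1,2) ⇒ [6,6,7,6,6,6]
j=3: 6≤6, i=2, swap(2,3) ⇒ [6,6,6,7,6,6]
j=4: 6≤6, i=3, swap(3,4) ⇒ [6,6,6,6,7,6]
swap(4,5) ⇒ [6,6,6,6,6,7]; return 4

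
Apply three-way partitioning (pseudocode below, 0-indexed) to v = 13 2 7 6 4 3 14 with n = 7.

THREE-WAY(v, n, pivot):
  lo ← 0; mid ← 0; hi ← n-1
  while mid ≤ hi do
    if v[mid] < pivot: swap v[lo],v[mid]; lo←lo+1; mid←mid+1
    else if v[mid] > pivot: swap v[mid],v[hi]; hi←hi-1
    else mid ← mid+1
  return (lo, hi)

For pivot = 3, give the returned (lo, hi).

lo=0 mid=0 hi=6
13>3: swap(0,6), hi=5 ⇒ 14 2 7 6 4 3 13
14>3: swap(0,5), hi=4 ⇒ 3 2 7 6 4 14 13
3=3: mid=1
2<3: swap(0,1), lo=1 mid=2 ⇒ 2 3 7 6 4 14 13
7>3: swap(2,4), hi=3 ⇒ 2 3 4 6 7 14 13
4>3: swap(2,3), hi=2 ⇒ 2 3 6 4 7 14 13
6>3: swap(2,2), hi=1 ⇒ 2 3 6 4 7 14 13
done. lo=1 hi=1; v=2 3 6 4 7 14 13

(1, 1)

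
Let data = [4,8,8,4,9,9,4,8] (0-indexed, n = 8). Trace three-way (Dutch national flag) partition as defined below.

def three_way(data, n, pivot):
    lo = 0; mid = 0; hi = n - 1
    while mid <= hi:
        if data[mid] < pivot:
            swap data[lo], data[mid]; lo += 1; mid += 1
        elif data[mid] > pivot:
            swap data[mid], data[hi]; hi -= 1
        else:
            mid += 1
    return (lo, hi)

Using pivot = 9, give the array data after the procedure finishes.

[4,8,8,4,4,8,9,9]

pivot = 9; lo=0, mid=0, hi=7
data[mid]=4<9: swap data[0],data[0]; lo=1,mid=1 → [4,8,8,4,9,9,4,8]
data[mid]=8<9: swap data[1],data[1]; lo=2,mid=2 → [4,8,8,4,9,9,4,8]
data[mid]=8<9: swap data[2],data[2]; lo=3,mid=3 → [4,8,8,4,9,9,4,8]
data[mid]=4<9: swap data[3],data[3]; lo=4,mid=4 → [4,8,8,4,9,9,4,8]
data[mid]=9=9: mid=5
data[mid]=9=9: mid=6
data[mid]=4<9: swap data[4],data[6]; lo=5,mid=7 → [4,8,8,4,4,9,9,8]
data[mid]=8<9: swap data[5],data[7]; lo=6,mid=8 → [4,8,8,4,4,8,9,9]
end: lo=6, hi=7; data = [4,8,8,4,4,8,9,9]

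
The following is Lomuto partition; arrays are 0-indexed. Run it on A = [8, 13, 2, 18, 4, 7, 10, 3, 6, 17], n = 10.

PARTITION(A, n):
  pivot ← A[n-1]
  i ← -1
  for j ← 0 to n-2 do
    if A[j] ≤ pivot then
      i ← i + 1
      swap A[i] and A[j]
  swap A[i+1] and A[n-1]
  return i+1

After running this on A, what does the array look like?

pivot = A[9] = 17; i = -1
j=0: A[0]=8 ≤ 17 → i=0, swap A[0],A[0] (no change) → [8, 13, 2, 18, 4, 7, 10, 3, 6, 17]
j=1: A[1]=13 ≤ 17 → i=1, swap A[1],A[1] (no change) → [8, 13, 2, 18, 4, 7, 10, 3, 6, 17]
j=2: A[2]=2 ≤ 17 → i=2, swap A[2],A[2] (no change) → [8, 13, 2, 18, 4, 7, 10, 3, 6, 17]
j=3: A[3]=18 > 17 → no swap
j=4: A[4]=4 ≤ 17 → i=3, swap A[3],A[4] → [8, 13, 2, 4, 18, 7, 10, 3, 6, 17]
j=5: A[5]=7 ≤ 17 → i=4, swap A[4],A[5] → [8, 13, 2, 4, 7, 18, 10, 3, 6, 17]
j=6: A[6]=10 ≤ 17 → i=5, swap A[5],A[6] → [8, 13, 2, 4, 7, 10, 18, 3, 6, 17]
j=7: A[7]=3 ≤ 17 → i=6, swap A[6],A[7] → [8, 13, 2, 4, 7, 10, 3, 18, 6, 17]
j=8: A[8]=6 ≤ 17 → i=7, swap A[7],A[8] → [8, 13, 2, 4, 7, 10, 3, 6, 18, 17]
final swap A[8],A[9] → [8, 13, 2, 4, 7, 10, 3, 6, 17, 18]; return 8

[8, 13, 2, 4, 7, 10, 3, 6, 17, 18]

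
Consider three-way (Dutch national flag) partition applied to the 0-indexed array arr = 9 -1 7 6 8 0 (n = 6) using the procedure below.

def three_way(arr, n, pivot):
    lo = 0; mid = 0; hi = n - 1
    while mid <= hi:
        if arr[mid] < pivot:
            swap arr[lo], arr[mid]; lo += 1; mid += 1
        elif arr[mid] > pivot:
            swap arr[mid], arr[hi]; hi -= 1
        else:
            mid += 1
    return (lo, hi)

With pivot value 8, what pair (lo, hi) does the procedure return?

lo=0 mid=0 hi=5
9>8: swap(0,5), hi=4 ⇒ 0 -1 7 6 8 9
0<8: swap(0,0), lo=1 mid=1 ⇒ 0 -1 7 6 8 9
-1<8: swap(1,1), lo=2 mid=2 ⇒ 0 -1 7 6 8 9
7<8: swap(2,2), lo=3 mid=3 ⇒ 0 -1 7 6 8 9
6<8: swap(3,3), lo=4 mid=4 ⇒ 0 -1 7 6 8 9
8=8: mid=5
done. lo=4 hi=4; arr=0 -1 7 6 8 9

(4, 4)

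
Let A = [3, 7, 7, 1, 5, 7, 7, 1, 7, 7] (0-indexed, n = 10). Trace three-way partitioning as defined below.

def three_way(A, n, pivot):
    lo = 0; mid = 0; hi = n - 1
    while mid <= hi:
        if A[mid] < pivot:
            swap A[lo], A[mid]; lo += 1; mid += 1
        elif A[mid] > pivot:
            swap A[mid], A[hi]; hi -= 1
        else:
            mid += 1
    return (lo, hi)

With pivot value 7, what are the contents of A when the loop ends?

[3, 1, 5, 1, 7, 7, 7, 7, 7, 7]

pivot = 7; lo=0, mid=0, hi=9
A[mid]=3<7: swap A[0],A[0]; lo=1,mid=1 → [3, 7, 7, 1, 5, 7, 7, 1, 7, 7]
A[mid]=7=7: mid=2
A[mid]=7=7: mid=3
A[mid]=1<7: swap A[1],A[3]; lo=2,mid=4 → [3, 1, 7, 7, 5, 7, 7, 1, 7, 7]
A[mid]=5<7: swap A[2],A[4]; lo=3,mid=5 → [3, 1, 5, 7, 7, 7, 7, 1, 7, 7]
A[mid]=7=7: mid=6
A[mid]=7=7: mid=7
A[mid]=1<7: swap A[3],A[7]; lo=4,mid=8 → [3, 1, 5, 1, 7, 7, 7, 7, 7, 7]
A[mid]=7=7: mid=9
A[mid]=7=7: mid=10
end: lo=4, hi=9; A = [3, 1, 5, 1, 7, 7, 7, 7, 7, 7]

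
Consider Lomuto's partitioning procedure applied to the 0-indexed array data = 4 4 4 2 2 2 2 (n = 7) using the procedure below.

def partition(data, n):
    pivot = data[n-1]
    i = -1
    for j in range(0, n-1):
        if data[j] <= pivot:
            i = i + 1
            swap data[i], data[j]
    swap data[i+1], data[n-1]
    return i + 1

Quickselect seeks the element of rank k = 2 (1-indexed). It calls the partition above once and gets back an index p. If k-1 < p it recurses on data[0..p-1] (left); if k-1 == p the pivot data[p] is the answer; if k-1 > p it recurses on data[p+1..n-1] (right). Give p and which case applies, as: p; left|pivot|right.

pivot = data[6] = 2; i = -1
j=0: data[0]=4 > 2 → no swap
j=1: data[1]=4 > 2 → no swap
j=2: data[2]=4 > 2 → no swap
j=3: data[3]=2 ≤ 2 → i=0, swap data[0],data[3] → 2 4 4 4 2 2 2
j=4: data[4]=2 ≤ 2 → i=1, swap data[1],data[4] → 2 2 4 4 4 2 2
j=5: data[5]=2 ≤ 2 → i=2, swap data[2],data[5] → 2 2 2 4 4 4 2
final swap data[3],data[6] → 2 2 2 2 4 4 4; return 3
p = 3; k-1 = 1 < 3 ⇒ left

3; left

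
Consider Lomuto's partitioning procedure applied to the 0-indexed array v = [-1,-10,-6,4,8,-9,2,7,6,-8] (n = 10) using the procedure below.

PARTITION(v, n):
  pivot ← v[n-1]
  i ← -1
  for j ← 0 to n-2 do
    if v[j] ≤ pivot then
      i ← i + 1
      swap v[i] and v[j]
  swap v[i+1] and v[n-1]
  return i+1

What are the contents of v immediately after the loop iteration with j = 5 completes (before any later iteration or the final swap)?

pivot = v[9] = -8; i = -1
j=0: v[0]=-1 > -8 → no swap
j=1: v[1]=-10 ≤ -8 → i=0, swap v[0],v[1] → [-10,-1,-6,4,8,-9,2,7,6,-8]
j=2: v[2]=-6 > -8 → no swap
j=3: v[3]=4 > -8 → no swap
j=4: v[4]=8 > -8 → no swap
j=5: v[5]=-9 ≤ -8 → i=1, swap v[1],v[5] → [-10,-9,-6,4,8,-1,2,7,6,-8]
(after j=5) v = [-10,-9,-6,4,8,-1,2,7,6,-8]

[-10,-9,-6,4,8,-1,2,7,6,-8]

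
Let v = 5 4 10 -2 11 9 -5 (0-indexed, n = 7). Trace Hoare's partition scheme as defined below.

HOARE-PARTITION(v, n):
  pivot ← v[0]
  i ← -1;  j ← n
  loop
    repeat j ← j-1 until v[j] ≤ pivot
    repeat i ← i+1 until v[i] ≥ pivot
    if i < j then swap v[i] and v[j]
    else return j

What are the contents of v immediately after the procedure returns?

-5 4 -2 10 11 9 5

pivot = v[0] = 5; i = -1, j = 7
j→6 (v[6]=-5≤5), i→0 (v[0]=5≥5); i<j, swap → -5 4 10 -2 11 9 5
j→3 (v[3]=-2≤5), i→2 (v[2]=10≥5); i<j, swap → -5 4 -2 10 11 9 5
j→2, i→3; i≥j, return j=2. v = -5 4 -2 10 11 9 5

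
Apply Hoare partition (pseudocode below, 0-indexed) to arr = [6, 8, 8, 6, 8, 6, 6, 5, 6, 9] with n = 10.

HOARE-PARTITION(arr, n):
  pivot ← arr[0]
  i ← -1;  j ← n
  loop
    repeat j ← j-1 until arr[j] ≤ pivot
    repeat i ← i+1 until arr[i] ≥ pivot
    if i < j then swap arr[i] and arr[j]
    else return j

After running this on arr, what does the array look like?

pivot=6
j stops at 8 (6), i stops at 0 (6); swap ⇒ [6, 8, 8, 6, 8, 6, 6, 5, 6, 9]
j stops at 7 (5), i stops at 1 (8); swap ⇒ [6, 5, 8, 6, 8, 6, 6, 8, 6, 9]
j stops at 6 (6), i stops at 2 (8); swap ⇒ [6, 5, 6, 6, 8, 6, 8, 8, 6, 9]
j stops at 5 (6), i stops at 3 (6); swap ⇒ [6, 5, 6, 6, 8, 6, 8, 8, 6, 9]
j stops at 3, i stops at 4; i≥j ⇒ return 3. arr=[6, 5, 6, 6, 8, 6, 8, 8, 6, 9]

[6, 5, 6, 6, 8, 6, 8, 8, 6, 9]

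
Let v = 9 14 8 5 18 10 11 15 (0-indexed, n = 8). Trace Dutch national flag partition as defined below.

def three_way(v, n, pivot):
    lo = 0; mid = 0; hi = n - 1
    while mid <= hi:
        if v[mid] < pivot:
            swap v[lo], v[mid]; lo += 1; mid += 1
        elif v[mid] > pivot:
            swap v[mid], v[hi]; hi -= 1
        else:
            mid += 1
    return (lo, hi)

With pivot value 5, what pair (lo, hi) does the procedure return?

lo=0 mid=0 hi=7
9>5: swap(0,7), hi=6 ⇒ 15 14 8 5 18 10 11 9
15>5: swap(0,6), hi=5 ⇒ 11 14 8 5 18 10 15 9
11>5: swap(0,5), hi=4 ⇒ 10 14 8 5 18 11 15 9
10>5: swap(0,4), hi=3 ⇒ 18 14 8 5 10 11 15 9
18>5: swap(0,3), hi=2 ⇒ 5 14 8 18 10 11 15 9
5=5: mid=1
14>5: swap(1,2), hi=1 ⇒ 5 8 14 18 10 11 15 9
8>5: swap(1,1), hi=0 ⇒ 5 8 14 18 10 11 15 9
done. lo=0 hi=0; v=5 8 14 18 10 11 15 9

(0, 0)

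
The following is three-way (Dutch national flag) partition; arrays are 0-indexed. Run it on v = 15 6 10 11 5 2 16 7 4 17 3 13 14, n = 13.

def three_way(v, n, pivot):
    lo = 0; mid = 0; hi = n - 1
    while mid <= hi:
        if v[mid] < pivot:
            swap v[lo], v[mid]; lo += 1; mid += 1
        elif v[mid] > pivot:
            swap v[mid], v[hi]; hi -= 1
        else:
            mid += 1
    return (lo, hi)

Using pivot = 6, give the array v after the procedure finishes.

3 4 2 5 6 16 7 11 17 10 13 14 15

pivot = 6; lo=0, mid=0, hi=12
v[mid]=15>6: swap v[0],v[12]; hi=11 → 14 6 10 11 5 2 16 7 4 17 3 13 15
v[mid]=14>6: swap v[0],v[11]; hi=10 → 13 6 10 11 5 2 16 7 4 17 3 14 15
v[mid]=13>6: swap v[0],v[10]; hi=9 → 3 6 10 11 5 2 16 7 4 17 13 14 15
v[mid]=3<6: swap v[0],v[0]; lo=1,mid=1 → 3 6 10 11 5 2 16 7 4 17 13 14 15
v[mid]=6=6: mid=2
v[mid]=10>6: swap v[2],v[9]; hi=8 → 3 6 17 11 5 2 16 7 4 10 13 14 15
v[mid]=17>6: swap v[2],v[8]; hi=7 → 3 6 4 11 5 2 16 7 17 10 13 14 15
v[mid]=4<6: swap v[1],v[2]; lo=2,mid=3 → 3 4 6 11 5 2 16 7 17 10 13 14 15
v[mid]=11>6: swap v[3],v[7]; hi=6 → 3 4 6 7 5 2 16 11 17 10 13 14 15
v[mid]=7>6: swap v[3],v[6]; hi=5 → 3 4 6 16 5 2 7 11 17 10 13 14 15
v[mid]=16>6: swap v[3],v[5]; hi=4 → 3 4 6 2 5 16 7 11 17 10 13 14 15
v[mid]=2<6: swap v[2],v[3]; lo=3,mid=4 → 3 4 2 6 5 16 7 11 17 10 13 14 15
v[mid]=5<6: swap v[3],v[4]; lo=4,mid=5 → 3 4 2 5 6 16 7 11 17 10 13 14 15
end: lo=4, hi=4; v = 3 4 2 5 6 16 7 11 17 10 13 14 15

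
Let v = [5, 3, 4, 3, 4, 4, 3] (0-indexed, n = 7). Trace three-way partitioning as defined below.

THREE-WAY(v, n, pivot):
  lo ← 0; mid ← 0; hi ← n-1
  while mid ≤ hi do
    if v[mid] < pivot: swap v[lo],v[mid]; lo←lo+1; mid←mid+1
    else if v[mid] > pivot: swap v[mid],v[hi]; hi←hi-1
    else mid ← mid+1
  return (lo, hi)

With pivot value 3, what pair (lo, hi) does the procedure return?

(0, 2)

pivot = 3; lo=0, mid=0, hi=6
v[mid]=5>3: swap v[0],v[6]; hi=5 → [3, 3, 4, 3, 4, 4, 5]
v[mid]=3=3: mid=1
v[mid]=3=3: mid=2
v[mid]=4>3: swap v[2],v[5]; hi=4 → [3, 3, 4, 3, 4, 4, 5]
v[mid]=4>3: swap v[2],v[4]; hi=3 → [3, 3, 4, 3, 4, 4, 5]
v[mid]=4>3: swap v[2],v[3]; hi=2 → [3, 3, 3, 4, 4, 4, 5]
v[mid]=3=3: mid=3
end: lo=0, hi=2; v = [3, 3, 3, 4, 4, 4, 5]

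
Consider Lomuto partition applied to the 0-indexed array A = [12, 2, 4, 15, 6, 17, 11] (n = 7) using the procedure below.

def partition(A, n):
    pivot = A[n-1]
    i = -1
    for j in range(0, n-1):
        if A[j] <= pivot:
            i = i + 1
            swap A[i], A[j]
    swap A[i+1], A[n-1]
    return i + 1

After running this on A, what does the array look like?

pivot=11, i=-1
j=0: 12>11, skip
j=1: 2≤11, i=0, swap(0,1) ⇒ [2, 12, 4, 15, 6, 17, 11]
j=2: 4≤11, i=1, swap(1,2) ⇒ [2, 4, 12, 15, 6, 17, 11]
j=3: 15>11, skip
j=4: 6≤11, i=2, swap(2,4) ⇒ [2, 4, 6, 15, 12, 17, 11]
j=5: 17>11, skip
swap(3,6) ⇒ [2, 4, 6, 11, 12, 17, 15]; return 3

[2, 4, 6, 11, 12, 17, 15]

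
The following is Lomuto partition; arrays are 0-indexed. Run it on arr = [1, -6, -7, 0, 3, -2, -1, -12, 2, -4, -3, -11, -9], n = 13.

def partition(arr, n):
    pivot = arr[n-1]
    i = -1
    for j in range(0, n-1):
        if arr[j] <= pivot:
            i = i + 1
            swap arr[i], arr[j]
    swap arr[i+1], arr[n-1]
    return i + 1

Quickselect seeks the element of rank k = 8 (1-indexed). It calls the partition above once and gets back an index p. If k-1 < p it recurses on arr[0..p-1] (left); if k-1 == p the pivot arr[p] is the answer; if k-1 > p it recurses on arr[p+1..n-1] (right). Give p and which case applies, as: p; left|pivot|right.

2; right

pivot=-9, i=-1
j=0: 1>-9, skip
j=1: -6>-9, skip
j=2: -7>-9, skip
j=3: 0>-9, skip
j=4: 3>-9, skip
j=5: -2>-9, skip
j=6: -1>-9, skip
j=7: -12≤-9, i=0, swap(0,7) ⇒ [-12, -6, -7, 0, 3, -2, -1, 1, 2, -4, -3, -11, -9]
j=8: 2>-9, skip
j=9: -4>-9, skip
j=10: -3>-9, skip
j=11: -11≤-9, i=1, swap(1,11) ⇒ [-12, -11, -7, 0, 3, -2, -1, 1, 2, -4, -3, -6, -9]
swap(2,12) ⇒ [-12, -11, -9, 0, 3, -2, -1, 1, 2, -4, -3, -6, -7]; return 2
p = 2; k-1 = 7 > 2 ⇒ right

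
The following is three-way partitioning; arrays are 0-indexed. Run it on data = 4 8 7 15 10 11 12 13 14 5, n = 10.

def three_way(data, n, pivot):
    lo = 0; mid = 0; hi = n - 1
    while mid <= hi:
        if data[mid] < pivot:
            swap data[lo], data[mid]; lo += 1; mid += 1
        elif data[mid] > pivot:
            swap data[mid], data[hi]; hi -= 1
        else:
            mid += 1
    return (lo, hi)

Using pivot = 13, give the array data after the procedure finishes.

pivot = 13; lo=0, mid=0, hi=9
data[mid]=4<13: swap data[0],data[0]; lo=1,mid=1 → 4 8 7 15 10 11 12 13 14 5
data[mid]=8<13: swap data[1],data[1]; lo=2,mid=2 → 4 8 7 15 10 11 12 13 14 5
data[mid]=7<13: swap data[2],data[2]; lo=3,mid=3 → 4 8 7 15 10 11 12 13 14 5
data[mid]=15>13: swap data[3],data[9]; hi=8 → 4 8 7 5 10 11 12 13 14 15
data[mid]=5<13: swap data[3],data[3]; lo=4,mid=4 → 4 8 7 5 10 11 12 13 14 15
data[mid]=10<13: swap data[4],data[4]; lo=5,mid=5 → 4 8 7 5 10 11 12 13 14 15
data[mid]=11<13: swap data[5],data[5]; lo=6,mid=6 → 4 8 7 5 10 11 12 13 14 15
data[mid]=12<13: swap data[6],data[6]; lo=7,mid=7 → 4 8 7 5 10 11 12 13 14 15
data[mid]=13=13: mid=8
data[mid]=14>13: swap data[8],data[8]; hi=7 → 4 8 7 5 10 11 12 13 14 15
end: lo=7, hi=7; data = 4 8 7 5 10 11 12 13 14 15

4 8 7 5 10 11 12 13 14 15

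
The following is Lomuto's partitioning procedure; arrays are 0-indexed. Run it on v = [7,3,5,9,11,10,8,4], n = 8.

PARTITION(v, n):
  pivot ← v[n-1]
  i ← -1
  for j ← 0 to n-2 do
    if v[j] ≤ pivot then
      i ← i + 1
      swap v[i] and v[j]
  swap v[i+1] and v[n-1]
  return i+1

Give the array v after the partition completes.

pivot = v[7] = 4; i = -1
j=0: v[0]=7 > 4 → no swap
j=1: v[1]=3 ≤ 4 → i=0, swap v[0],v[1] → [3,7,5,9,11,10,8,4]
j=2: v[2]=5 > 4 → no swap
j=3: v[3]=9 > 4 → no swap
j=4: v[4]=11 > 4 → no swap
j=5: v[5]=10 > 4 → no swap
j=6: v[6]=8 > 4 → no swap
final swap v[1],v[7] → [3,4,5,9,11,10,8,7]; return 1

[3,4,5,9,11,10,8,7]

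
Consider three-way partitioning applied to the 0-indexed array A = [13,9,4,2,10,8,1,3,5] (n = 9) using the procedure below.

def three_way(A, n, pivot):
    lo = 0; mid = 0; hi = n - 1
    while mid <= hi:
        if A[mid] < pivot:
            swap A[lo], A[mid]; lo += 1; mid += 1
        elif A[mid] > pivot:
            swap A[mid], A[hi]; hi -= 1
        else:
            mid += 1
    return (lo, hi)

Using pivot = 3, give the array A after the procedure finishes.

pivot = 3; lo=0, mid=0, hi=8
A[mid]=13>3: swap A[0],A[8]; hi=7 → [5,9,4,2,10,8,1,3,13]
A[mid]=5>3: swap A[0],A[7]; hi=6 → [3,9,4,2,10,8,1,5,13]
A[mid]=3=3: mid=1
A[mid]=9>3: swap A[1],A[6]; hi=5 → [3,1,4,2,10,8,9,5,13]
A[mid]=1<3: swap A[0],A[1]; lo=1,mid=2 → [1,3,4,2,10,8,9,5,13]
A[mid]=4>3: swap A[2],A[5]; hi=4 → [1,3,8,2,10,4,9,5,13]
A[mid]=8>3: swap A[2],A[4]; hi=3 → [1,3,10,2,8,4,9,5,13]
A[mid]=10>3: swap A[2],A[3]; hi=2 → [1,3,2,10,8,4,9,5,13]
A[mid]=2<3: swap A[1],A[2]; lo=2,mid=3 → [1,2,3,10,8,4,9,5,13]
end: lo=2, hi=2; A = [1,2,3,10,8,4,9,5,13]

[1,2,3,10,8,4,9,5,13]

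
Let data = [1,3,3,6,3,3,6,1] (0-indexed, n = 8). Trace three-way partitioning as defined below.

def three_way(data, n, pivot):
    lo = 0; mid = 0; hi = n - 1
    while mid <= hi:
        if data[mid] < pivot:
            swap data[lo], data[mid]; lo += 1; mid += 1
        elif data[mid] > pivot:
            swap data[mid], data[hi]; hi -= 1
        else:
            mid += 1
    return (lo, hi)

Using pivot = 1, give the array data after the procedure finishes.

[1,1,6,3,3,6,3,3]

lo=0 mid=0 hi=7
1=1: mid=1
3>1: swap(1,7), hi=6 ⇒ [1,1,3,6,3,3,6,3]
1=1: mid=2
3>1: swap(2,6), hi=5 ⇒ [1,1,6,6,3,3,3,3]
6>1: swap(2,5), hi=4 ⇒ [1,1,3,6,3,6,3,3]
3>1: swap(2,4), hi=3 ⇒ [1,1,3,6,3,6,3,3]
3>1: swap(2,3), hi=2 ⇒ [1,1,6,3,3,6,3,3]
6>1: swap(2,2), hi=1 ⇒ [1,1,6,3,3,6,3,3]
done. lo=0 hi=1; data=[1,1,6,3,3,6,3,3]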